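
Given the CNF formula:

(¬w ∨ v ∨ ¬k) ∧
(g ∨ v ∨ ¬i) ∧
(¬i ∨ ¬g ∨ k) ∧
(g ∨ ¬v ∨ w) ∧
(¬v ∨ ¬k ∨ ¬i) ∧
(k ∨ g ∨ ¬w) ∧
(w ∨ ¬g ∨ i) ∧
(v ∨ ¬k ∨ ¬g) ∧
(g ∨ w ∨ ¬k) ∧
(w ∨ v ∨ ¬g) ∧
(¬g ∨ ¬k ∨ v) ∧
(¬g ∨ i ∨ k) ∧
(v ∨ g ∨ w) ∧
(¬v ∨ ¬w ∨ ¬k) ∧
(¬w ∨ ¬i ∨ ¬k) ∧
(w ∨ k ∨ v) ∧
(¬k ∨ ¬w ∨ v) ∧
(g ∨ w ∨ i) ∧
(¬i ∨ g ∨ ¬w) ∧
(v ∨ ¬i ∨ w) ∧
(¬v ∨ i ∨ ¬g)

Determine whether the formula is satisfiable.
No

No, the formula is not satisfiable.

No assignment of truth values to the variables can make all 21 clauses true simultaneously.

The formula is UNSAT (unsatisfiable).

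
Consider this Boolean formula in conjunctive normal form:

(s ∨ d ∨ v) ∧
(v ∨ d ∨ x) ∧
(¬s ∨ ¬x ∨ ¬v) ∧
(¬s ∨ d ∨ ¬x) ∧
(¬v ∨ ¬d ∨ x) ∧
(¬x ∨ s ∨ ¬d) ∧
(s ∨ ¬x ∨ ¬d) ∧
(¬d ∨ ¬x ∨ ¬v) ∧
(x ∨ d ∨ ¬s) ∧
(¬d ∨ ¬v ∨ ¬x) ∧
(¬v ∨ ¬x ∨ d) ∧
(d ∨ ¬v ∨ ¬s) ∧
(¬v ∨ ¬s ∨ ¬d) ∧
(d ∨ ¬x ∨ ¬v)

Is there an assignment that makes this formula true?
Yes

Yes, the formula is satisfiable.

One satisfying assignment is: x=False, v=False, s=False, d=True

Verification: With this assignment, all 14 clauses evaluate to true.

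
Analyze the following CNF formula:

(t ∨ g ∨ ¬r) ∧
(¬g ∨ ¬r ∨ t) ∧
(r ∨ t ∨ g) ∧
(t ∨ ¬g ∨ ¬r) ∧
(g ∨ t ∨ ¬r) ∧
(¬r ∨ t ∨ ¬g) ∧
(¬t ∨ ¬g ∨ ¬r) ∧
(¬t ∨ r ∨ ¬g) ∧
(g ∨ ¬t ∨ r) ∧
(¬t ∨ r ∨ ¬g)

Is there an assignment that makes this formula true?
Yes

Yes, the formula is satisfiable.

One satisfying assignment is: r=False, g=True, t=False

Verification: With this assignment, all 10 clauses evaluate to true.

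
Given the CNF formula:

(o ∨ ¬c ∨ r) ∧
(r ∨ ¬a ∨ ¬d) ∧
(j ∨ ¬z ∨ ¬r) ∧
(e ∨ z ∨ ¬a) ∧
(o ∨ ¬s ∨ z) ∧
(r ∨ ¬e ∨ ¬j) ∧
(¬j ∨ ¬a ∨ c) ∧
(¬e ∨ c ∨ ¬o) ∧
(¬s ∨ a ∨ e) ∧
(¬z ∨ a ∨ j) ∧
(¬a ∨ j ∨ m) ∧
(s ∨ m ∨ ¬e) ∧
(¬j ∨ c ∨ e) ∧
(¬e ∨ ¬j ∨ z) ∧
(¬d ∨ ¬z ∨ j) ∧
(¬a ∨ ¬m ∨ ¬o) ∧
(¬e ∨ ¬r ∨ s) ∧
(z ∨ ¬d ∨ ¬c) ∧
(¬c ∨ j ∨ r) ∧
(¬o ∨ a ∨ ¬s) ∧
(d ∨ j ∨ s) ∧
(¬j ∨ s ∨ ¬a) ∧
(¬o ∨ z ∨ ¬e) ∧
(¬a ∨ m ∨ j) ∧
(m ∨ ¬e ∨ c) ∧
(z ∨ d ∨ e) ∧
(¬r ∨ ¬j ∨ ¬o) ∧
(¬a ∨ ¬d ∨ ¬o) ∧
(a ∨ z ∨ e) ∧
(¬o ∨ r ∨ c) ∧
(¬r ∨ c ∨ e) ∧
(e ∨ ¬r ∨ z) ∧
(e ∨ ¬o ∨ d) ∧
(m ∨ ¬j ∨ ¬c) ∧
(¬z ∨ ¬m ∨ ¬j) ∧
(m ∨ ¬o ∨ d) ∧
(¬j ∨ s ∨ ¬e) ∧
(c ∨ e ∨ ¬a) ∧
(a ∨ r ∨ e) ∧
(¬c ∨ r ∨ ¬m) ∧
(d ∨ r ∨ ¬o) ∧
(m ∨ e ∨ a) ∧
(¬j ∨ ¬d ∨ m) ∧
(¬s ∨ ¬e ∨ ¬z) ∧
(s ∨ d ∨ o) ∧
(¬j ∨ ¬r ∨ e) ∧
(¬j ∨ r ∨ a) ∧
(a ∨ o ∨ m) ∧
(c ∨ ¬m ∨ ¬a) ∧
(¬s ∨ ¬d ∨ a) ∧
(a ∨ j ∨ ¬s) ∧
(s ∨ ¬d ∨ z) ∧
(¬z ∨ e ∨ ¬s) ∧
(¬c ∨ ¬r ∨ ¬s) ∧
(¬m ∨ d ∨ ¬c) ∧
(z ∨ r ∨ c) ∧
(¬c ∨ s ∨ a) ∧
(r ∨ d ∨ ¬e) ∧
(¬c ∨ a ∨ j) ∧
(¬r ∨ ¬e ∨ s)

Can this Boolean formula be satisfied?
No

No, the formula is not satisfiable.

No assignment of truth values to the variables can make all 60 clauses true simultaneously.

The formula is UNSAT (unsatisfiable).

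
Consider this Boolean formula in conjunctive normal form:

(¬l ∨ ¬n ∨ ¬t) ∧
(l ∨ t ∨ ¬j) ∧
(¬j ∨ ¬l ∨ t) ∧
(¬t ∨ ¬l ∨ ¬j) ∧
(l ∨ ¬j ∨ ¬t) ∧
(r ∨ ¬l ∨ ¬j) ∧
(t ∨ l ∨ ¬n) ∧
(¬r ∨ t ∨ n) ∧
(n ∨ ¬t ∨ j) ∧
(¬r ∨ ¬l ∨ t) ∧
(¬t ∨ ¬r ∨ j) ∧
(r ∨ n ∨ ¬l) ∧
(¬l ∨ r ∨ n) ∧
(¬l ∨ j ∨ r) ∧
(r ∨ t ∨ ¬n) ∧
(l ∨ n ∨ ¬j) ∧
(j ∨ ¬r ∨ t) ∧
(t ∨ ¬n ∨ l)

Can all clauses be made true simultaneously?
Yes

Yes, the formula is satisfiable.

One satisfying assignment is: t=False, n=False, r=False, l=False, j=False

Verification: With this assignment, all 18 clauses evaluate to true.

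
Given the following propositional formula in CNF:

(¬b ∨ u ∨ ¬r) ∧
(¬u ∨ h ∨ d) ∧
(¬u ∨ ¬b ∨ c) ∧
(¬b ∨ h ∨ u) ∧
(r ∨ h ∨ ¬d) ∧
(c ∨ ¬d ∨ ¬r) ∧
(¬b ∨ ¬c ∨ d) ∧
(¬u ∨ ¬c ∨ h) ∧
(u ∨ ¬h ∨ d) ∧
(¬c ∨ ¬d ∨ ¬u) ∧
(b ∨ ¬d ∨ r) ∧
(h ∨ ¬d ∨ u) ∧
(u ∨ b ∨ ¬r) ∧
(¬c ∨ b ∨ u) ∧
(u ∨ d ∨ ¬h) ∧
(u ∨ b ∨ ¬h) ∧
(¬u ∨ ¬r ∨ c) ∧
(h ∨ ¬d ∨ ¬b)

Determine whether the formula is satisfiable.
Yes

Yes, the formula is satisfiable.

One satisfying assignment is: r=False, u=False, d=False, c=False, h=False, b=False

Verification: With this assignment, all 18 clauses evaluate to true.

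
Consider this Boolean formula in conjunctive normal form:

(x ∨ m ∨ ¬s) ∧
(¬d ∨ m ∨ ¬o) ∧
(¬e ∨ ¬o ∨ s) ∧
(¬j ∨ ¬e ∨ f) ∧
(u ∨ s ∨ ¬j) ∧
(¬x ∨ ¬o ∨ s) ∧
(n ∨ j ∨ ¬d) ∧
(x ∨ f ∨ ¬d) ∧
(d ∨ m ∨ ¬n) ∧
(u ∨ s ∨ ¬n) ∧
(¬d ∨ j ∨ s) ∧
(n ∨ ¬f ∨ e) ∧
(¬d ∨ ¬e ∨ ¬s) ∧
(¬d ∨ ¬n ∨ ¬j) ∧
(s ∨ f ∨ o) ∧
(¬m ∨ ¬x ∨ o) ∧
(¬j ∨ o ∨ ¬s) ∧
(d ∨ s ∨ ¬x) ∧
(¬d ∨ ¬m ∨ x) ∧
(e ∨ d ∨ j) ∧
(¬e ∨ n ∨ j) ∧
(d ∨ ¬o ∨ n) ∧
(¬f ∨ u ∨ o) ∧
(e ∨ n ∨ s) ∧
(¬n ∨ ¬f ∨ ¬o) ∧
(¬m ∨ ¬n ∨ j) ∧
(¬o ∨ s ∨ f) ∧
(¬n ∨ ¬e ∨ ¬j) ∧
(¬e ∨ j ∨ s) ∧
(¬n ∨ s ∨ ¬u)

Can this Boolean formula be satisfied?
Yes

Yes, the formula is satisfiable.

One satisfying assignment is: m=False, d=True, x=True, s=True, f=False, j=False, e=False, o=False, n=True, u=False

Verification: With this assignment, all 30 clauses evaluate to true.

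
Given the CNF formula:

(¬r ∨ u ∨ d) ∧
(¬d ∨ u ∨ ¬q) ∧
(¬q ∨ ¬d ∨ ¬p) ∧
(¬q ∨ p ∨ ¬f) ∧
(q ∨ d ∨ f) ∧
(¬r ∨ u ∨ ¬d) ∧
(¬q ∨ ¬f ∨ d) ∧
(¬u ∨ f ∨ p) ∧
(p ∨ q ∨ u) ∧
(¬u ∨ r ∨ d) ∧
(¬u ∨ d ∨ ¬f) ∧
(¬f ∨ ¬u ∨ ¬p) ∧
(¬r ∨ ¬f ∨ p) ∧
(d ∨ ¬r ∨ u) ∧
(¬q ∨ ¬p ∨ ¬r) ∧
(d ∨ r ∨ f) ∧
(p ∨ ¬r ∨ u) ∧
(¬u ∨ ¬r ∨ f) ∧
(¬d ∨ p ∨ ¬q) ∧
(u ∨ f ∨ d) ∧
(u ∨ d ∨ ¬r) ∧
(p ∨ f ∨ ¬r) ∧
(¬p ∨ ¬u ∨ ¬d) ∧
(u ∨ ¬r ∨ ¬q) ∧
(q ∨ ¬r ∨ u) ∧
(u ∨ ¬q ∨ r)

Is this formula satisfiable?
Yes

Yes, the formula is satisfiable.

One satisfying assignment is: f=True, q=False, r=False, p=False, u=True, d=True

Verification: With this assignment, all 26 clauses evaluate to true.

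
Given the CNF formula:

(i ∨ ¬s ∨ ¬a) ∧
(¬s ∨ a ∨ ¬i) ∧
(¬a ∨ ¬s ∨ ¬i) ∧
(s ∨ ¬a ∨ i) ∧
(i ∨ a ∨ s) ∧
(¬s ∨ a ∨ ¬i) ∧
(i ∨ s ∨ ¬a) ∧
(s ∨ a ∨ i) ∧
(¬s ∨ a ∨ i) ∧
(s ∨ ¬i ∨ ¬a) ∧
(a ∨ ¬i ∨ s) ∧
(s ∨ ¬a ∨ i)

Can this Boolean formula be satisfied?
No

No, the formula is not satisfiable.

No assignment of truth values to the variables can make all 12 clauses true simultaneously.

The formula is UNSAT (unsatisfiable).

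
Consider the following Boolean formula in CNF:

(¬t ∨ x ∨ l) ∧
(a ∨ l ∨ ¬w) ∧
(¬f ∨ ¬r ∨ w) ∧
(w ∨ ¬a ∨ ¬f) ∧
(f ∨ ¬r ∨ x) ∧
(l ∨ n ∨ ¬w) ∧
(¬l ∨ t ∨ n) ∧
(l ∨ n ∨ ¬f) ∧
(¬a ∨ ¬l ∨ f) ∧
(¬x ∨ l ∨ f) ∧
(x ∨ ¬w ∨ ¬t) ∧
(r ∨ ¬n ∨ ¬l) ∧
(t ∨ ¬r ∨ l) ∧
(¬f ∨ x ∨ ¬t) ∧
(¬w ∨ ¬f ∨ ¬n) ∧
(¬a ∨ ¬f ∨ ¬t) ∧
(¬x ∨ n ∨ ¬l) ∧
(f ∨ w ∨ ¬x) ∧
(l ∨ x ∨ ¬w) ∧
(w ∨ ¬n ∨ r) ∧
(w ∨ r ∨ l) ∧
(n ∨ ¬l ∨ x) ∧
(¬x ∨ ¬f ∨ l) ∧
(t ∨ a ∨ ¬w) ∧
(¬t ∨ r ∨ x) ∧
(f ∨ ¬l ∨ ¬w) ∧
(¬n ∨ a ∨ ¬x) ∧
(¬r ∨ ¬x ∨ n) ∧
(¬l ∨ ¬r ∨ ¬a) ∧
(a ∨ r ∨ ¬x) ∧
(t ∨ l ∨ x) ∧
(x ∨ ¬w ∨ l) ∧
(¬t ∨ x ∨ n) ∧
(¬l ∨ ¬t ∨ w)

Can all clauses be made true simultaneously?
No

No, the formula is not satisfiable.

No assignment of truth values to the variables can make all 34 clauses true simultaneously.

The formula is UNSAT (unsatisfiable).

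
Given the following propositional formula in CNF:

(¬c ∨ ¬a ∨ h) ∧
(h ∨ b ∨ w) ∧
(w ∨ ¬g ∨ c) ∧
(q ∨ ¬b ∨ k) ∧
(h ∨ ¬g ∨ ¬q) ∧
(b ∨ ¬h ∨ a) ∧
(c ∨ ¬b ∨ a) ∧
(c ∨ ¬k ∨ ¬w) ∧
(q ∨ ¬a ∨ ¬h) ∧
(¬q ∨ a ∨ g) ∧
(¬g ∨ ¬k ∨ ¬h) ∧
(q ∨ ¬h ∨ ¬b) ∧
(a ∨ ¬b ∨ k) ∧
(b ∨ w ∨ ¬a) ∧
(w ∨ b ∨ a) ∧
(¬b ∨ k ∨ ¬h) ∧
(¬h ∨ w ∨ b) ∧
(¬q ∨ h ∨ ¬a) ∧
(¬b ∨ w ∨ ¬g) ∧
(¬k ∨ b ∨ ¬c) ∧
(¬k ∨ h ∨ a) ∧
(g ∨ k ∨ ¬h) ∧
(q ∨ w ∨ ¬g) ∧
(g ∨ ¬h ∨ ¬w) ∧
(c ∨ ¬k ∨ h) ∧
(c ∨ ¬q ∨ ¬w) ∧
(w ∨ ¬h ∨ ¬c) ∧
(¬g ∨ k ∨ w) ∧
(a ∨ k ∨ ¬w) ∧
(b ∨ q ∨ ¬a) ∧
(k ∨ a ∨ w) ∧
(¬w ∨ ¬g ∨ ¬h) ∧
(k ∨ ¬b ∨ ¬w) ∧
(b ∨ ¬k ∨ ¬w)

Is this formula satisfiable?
Yes

Yes, the formula is satisfiable.

One satisfying assignment is: q=True, c=False, k=True, b=True, h=True, g=False, a=True, w=False

Verification: With this assignment, all 34 clauses evaluate to true.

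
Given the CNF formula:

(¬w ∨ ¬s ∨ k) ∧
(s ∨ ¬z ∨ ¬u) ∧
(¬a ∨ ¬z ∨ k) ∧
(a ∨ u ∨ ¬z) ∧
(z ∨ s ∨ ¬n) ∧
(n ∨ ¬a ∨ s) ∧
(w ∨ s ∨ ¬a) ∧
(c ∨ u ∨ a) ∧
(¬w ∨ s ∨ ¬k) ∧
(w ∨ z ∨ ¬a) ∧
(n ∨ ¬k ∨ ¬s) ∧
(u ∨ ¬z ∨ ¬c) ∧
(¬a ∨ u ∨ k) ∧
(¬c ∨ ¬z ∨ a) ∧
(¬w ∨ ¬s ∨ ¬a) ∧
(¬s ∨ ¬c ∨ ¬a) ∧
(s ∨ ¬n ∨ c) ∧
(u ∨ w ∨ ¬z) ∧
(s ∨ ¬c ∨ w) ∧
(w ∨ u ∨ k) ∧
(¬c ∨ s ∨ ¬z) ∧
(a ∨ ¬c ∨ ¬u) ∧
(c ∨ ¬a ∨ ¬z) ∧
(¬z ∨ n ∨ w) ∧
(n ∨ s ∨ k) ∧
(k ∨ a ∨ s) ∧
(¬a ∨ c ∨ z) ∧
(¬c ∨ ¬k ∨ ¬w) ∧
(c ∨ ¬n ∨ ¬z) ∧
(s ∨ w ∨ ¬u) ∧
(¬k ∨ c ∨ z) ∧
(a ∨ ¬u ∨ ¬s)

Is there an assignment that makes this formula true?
Yes

Yes, the formula is satisfiable.

One satisfying assignment is: n=True, s=True, c=True, a=False, u=False, z=False, k=True, w=False

Verification: With this assignment, all 32 clauses evaluate to true.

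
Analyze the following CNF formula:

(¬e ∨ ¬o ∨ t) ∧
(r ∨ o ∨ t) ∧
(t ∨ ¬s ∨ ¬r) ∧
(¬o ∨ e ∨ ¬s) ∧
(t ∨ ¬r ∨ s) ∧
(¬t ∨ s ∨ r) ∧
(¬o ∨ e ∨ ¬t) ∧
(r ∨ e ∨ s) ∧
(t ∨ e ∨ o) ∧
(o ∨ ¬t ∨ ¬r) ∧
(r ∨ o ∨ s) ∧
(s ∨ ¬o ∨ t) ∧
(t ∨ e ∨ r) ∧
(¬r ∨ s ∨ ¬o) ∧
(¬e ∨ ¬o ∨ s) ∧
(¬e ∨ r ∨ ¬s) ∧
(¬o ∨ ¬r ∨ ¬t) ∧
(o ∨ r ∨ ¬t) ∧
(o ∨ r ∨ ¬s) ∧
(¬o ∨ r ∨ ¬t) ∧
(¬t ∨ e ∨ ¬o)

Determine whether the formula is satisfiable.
No

No, the formula is not satisfiable.

No assignment of truth values to the variables can make all 21 clauses true simultaneously.

The formula is UNSAT (unsatisfiable).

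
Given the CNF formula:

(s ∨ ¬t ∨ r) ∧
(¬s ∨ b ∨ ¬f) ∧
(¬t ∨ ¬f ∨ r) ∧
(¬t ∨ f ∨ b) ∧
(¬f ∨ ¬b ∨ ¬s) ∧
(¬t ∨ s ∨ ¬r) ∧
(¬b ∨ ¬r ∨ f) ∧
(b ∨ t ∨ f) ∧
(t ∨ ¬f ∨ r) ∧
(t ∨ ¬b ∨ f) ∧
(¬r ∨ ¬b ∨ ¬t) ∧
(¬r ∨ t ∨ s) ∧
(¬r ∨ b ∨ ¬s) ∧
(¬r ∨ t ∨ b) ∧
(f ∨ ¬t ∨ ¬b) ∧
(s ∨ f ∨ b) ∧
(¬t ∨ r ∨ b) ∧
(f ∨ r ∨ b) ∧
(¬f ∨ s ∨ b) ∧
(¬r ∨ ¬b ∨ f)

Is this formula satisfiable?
No

No, the formula is not satisfiable.

No assignment of truth values to the variables can make all 20 clauses true simultaneously.

The formula is UNSAT (unsatisfiable).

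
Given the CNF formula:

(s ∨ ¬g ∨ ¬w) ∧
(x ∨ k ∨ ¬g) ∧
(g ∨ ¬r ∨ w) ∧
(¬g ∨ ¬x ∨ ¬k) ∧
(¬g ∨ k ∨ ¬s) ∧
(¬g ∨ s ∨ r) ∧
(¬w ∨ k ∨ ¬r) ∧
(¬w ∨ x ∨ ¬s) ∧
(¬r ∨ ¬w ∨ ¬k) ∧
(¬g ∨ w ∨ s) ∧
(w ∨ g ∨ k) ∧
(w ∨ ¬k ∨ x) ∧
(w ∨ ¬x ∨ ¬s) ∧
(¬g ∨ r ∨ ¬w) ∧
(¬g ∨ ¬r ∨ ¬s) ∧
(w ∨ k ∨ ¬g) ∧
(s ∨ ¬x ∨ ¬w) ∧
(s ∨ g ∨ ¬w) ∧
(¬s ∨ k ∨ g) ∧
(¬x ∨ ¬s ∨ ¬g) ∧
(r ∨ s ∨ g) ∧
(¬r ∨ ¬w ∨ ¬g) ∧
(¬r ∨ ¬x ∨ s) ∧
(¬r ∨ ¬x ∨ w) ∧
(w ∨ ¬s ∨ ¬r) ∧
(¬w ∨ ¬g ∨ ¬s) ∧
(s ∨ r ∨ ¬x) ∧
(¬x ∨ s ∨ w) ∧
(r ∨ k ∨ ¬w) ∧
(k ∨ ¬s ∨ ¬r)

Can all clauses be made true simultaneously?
Yes

Yes, the formula is satisfiable.

One satisfying assignment is: w=True, x=True, g=False, k=True, r=False, s=True

Verification: With this assignment, all 30 clauses evaluate to true.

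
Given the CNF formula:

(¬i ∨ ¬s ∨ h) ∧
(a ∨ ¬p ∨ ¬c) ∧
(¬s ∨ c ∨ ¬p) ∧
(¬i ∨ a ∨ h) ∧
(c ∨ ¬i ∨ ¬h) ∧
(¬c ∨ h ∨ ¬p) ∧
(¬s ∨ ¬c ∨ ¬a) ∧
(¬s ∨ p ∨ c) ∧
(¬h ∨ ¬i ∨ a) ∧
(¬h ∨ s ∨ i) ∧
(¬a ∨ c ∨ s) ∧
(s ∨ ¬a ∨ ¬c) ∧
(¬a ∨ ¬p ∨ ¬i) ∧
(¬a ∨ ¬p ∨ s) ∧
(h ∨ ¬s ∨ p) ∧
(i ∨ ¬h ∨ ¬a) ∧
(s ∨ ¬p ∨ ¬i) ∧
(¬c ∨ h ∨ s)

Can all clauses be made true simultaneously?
Yes

Yes, the formula is satisfiable.

One satisfying assignment is: i=False, c=False, s=False, p=False, h=False, a=False

Verification: With this assignment, all 18 clauses evaluate to true.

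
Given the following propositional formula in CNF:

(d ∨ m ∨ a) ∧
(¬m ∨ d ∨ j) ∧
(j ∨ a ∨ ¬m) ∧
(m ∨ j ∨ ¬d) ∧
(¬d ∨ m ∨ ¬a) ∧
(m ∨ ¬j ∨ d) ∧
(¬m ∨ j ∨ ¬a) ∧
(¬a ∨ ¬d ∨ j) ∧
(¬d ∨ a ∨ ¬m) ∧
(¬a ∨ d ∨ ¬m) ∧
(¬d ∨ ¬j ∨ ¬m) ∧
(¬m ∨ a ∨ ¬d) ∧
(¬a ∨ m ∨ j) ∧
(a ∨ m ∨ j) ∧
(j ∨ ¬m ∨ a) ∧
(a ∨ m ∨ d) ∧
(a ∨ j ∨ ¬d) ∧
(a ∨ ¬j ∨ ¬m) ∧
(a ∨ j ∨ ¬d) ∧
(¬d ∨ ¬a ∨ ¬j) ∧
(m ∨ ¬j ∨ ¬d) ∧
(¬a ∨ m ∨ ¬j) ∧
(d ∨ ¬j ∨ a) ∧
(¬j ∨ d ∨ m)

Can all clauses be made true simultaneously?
No

No, the formula is not satisfiable.

No assignment of truth values to the variables can make all 24 clauses true simultaneously.

The formula is UNSAT (unsatisfiable).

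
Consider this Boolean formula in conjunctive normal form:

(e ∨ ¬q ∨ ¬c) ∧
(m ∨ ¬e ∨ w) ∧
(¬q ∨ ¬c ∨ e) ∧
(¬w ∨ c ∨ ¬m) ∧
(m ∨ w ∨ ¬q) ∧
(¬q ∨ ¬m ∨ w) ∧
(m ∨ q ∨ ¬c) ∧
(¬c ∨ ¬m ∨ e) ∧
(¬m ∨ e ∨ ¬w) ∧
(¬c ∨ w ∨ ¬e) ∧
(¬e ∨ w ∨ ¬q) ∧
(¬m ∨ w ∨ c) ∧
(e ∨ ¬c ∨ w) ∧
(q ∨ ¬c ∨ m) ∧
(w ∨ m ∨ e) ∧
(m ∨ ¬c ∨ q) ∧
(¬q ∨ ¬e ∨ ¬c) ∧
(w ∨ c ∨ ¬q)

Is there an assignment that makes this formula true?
Yes

Yes, the formula is satisfiable.

One satisfying assignment is: w=True, e=False, m=False, c=False, q=False

Verification: With this assignment, all 18 clauses evaluate to true.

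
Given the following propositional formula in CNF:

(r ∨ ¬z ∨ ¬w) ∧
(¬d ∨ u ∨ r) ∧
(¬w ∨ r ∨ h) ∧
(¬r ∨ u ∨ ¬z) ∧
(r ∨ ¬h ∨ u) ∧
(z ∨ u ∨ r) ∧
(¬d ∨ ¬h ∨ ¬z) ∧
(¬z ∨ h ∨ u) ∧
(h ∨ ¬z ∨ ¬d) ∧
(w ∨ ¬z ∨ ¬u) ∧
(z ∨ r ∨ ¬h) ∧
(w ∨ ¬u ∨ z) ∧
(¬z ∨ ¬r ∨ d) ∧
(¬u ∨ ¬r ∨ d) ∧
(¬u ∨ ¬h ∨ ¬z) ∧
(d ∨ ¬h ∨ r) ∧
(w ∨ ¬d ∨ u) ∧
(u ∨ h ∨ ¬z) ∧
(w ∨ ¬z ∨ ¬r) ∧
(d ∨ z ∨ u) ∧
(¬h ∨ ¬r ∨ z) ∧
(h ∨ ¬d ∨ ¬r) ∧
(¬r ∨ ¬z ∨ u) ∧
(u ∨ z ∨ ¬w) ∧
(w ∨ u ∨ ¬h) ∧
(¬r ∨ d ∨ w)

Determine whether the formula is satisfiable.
No

No, the formula is not satisfiable.

No assignment of truth values to the variables can make all 26 clauses true simultaneously.

The formula is UNSAT (unsatisfiable).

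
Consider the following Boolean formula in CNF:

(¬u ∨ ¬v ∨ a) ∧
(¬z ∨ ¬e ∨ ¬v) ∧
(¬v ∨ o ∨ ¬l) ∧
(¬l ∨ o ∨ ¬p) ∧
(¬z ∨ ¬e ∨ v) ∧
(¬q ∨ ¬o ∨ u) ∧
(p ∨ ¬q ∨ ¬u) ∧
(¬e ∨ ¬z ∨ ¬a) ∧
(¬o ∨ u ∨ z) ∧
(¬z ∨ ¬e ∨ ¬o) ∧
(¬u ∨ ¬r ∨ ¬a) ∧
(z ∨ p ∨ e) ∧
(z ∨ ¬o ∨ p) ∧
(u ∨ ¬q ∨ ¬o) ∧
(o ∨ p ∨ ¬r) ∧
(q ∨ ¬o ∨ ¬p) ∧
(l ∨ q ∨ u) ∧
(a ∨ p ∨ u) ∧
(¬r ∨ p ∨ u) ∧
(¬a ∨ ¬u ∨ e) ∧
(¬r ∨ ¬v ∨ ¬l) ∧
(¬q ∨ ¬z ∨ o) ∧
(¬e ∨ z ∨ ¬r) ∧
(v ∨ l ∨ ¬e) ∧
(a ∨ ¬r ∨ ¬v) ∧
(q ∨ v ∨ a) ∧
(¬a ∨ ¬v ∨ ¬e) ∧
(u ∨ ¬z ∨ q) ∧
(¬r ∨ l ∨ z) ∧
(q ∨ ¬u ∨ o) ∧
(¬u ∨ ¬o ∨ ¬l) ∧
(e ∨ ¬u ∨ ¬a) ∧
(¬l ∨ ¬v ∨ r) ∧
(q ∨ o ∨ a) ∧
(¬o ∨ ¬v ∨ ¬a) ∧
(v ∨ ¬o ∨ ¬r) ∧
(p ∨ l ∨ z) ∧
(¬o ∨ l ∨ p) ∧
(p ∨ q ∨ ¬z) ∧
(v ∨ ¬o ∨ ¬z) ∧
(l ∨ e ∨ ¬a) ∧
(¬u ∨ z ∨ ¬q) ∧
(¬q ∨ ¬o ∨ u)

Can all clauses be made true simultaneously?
Yes

Yes, the formula is satisfiable.

One satisfying assignment is: l=True, p=False, o=False, r=False, z=False, a=True, q=False, e=True, u=False, v=False

Verification: With this assignment, all 43 clauses evaluate to true.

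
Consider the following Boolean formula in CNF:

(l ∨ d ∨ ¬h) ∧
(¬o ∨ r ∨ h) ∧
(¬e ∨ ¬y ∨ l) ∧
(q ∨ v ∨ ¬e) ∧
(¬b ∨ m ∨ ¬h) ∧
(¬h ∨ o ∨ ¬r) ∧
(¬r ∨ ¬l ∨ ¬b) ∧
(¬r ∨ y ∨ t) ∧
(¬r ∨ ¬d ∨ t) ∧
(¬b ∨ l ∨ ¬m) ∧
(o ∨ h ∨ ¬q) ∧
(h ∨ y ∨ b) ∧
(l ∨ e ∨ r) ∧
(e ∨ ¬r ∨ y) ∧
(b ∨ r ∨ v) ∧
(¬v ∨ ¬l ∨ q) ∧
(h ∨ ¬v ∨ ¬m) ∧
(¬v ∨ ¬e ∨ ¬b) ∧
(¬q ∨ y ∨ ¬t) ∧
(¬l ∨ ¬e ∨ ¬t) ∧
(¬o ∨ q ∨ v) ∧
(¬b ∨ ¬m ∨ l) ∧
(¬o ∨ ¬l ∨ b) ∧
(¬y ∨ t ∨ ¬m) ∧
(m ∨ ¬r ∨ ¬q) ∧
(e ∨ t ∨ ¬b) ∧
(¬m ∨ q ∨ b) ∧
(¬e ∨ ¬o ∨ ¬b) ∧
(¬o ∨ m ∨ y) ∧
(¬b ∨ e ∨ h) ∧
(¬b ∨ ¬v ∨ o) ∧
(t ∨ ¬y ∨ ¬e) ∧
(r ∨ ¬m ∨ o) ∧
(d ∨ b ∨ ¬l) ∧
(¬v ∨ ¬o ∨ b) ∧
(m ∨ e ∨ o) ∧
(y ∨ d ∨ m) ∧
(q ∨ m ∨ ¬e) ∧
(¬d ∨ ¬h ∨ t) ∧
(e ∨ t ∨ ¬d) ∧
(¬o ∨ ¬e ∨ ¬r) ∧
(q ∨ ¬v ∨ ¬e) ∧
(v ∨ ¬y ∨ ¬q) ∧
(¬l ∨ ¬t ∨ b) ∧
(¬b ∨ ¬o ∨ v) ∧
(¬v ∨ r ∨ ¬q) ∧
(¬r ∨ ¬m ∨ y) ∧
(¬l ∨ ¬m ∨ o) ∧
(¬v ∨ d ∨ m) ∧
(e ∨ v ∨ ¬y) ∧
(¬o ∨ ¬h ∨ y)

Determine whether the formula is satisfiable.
No

No, the formula is not satisfiable.

No assignment of truth values to the variables can make all 51 clauses true simultaneously.

The formula is UNSAT (unsatisfiable).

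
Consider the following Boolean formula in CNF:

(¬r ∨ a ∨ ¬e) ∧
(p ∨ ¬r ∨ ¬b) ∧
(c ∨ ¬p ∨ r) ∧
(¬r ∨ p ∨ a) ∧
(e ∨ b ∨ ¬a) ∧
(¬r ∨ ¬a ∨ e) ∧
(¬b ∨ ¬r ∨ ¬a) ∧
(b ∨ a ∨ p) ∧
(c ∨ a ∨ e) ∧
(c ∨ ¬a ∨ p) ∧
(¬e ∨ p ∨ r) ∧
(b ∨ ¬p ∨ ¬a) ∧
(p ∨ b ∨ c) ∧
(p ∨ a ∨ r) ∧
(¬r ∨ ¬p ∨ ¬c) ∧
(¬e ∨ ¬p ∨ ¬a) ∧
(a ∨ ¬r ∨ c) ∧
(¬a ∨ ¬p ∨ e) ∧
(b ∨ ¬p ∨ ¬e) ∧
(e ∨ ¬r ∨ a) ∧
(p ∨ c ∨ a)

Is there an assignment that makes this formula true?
Yes

Yes, the formula is satisfiable.

One satisfying assignment is: r=True, b=False, p=False, a=True, e=True, c=True

Verification: With this assignment, all 21 clauses evaluate to true.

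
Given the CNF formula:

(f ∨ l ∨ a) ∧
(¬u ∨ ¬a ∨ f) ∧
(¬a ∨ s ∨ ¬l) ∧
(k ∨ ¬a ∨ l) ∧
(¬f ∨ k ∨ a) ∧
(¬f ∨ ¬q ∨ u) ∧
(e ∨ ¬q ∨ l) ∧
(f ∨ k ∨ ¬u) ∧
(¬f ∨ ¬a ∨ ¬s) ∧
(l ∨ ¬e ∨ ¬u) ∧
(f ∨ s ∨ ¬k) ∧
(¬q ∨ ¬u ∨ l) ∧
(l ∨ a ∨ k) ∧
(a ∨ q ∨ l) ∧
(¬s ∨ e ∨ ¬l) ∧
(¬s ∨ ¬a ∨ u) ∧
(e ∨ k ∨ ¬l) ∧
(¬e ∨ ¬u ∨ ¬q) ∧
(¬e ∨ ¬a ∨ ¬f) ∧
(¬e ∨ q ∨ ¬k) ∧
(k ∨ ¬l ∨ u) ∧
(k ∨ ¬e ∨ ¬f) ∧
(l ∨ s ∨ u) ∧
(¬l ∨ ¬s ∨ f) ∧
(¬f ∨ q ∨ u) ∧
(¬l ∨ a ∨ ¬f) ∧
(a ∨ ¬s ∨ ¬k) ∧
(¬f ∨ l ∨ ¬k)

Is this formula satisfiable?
No

No, the formula is not satisfiable.

No assignment of truth values to the variables can make all 28 clauses true simultaneously.

The formula is UNSAT (unsatisfiable).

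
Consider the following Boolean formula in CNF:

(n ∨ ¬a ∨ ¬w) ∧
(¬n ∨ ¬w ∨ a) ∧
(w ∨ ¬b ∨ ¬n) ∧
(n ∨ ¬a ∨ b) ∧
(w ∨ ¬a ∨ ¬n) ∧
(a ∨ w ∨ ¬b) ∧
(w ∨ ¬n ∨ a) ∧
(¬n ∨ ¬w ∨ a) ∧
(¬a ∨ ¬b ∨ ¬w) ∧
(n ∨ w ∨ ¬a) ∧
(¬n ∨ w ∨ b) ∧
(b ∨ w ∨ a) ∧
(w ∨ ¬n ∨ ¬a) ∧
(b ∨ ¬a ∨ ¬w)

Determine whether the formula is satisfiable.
Yes

Yes, the formula is satisfiable.

One satisfying assignment is: n=False, w=True, a=False, b=False

Verification: With this assignment, all 14 clauses evaluate to true.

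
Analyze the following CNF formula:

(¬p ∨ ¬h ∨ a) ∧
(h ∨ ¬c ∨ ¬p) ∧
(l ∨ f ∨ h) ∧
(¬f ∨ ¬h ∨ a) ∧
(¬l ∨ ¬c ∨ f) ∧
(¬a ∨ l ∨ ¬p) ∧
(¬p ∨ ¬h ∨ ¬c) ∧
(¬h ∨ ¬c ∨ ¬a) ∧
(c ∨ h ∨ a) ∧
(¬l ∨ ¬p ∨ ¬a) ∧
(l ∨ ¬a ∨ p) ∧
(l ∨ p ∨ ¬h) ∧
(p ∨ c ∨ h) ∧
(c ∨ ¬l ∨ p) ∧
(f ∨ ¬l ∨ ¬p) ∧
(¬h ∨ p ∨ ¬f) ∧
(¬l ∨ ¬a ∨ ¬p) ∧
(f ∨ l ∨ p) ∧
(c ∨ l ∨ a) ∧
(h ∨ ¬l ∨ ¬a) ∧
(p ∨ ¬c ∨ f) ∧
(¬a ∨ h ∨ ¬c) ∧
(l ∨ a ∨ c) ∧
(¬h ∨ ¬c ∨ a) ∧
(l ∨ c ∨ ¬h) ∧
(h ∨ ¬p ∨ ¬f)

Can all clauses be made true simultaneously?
Yes

Yes, the formula is satisfiable.

One satisfying assignment is: l=False, f=True, p=False, a=False, c=True, h=False

Verification: With this assignment, all 26 clauses evaluate to true.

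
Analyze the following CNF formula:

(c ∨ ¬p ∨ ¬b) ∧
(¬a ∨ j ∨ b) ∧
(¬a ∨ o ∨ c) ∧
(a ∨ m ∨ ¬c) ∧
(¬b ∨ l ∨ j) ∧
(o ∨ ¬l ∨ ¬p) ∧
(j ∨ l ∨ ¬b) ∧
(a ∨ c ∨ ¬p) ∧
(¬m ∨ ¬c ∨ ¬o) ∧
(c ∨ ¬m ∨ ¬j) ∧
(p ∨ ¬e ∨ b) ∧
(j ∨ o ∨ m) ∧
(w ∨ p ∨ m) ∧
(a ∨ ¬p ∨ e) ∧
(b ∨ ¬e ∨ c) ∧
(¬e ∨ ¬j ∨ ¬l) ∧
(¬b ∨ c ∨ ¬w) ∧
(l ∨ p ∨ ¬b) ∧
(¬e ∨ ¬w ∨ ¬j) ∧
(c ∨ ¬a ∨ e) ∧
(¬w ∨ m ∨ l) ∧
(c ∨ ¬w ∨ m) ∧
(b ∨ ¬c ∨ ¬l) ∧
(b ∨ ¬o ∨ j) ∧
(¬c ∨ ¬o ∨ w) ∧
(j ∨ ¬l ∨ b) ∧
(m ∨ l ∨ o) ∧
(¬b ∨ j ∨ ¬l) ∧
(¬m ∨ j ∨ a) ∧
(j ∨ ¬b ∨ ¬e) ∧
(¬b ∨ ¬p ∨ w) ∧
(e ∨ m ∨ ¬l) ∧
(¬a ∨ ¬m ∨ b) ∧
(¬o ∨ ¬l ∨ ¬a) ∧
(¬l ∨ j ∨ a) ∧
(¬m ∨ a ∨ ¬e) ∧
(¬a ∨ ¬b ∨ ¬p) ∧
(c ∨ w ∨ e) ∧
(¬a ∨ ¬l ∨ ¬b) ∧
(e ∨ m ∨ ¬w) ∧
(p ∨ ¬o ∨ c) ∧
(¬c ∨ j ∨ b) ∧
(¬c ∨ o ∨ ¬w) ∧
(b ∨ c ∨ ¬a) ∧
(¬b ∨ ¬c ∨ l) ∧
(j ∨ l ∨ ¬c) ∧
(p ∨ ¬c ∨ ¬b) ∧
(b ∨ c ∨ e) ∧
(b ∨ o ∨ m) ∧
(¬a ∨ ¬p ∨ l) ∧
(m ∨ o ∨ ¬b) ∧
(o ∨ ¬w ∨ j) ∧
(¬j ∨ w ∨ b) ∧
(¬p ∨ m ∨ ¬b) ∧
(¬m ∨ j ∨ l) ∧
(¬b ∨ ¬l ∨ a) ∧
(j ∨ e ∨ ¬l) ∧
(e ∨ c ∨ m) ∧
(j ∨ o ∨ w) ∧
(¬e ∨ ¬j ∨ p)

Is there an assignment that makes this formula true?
No

No, the formula is not satisfiable.

No assignment of truth values to the variables can make all 60 clauses true simultaneously.

The formula is UNSAT (unsatisfiable).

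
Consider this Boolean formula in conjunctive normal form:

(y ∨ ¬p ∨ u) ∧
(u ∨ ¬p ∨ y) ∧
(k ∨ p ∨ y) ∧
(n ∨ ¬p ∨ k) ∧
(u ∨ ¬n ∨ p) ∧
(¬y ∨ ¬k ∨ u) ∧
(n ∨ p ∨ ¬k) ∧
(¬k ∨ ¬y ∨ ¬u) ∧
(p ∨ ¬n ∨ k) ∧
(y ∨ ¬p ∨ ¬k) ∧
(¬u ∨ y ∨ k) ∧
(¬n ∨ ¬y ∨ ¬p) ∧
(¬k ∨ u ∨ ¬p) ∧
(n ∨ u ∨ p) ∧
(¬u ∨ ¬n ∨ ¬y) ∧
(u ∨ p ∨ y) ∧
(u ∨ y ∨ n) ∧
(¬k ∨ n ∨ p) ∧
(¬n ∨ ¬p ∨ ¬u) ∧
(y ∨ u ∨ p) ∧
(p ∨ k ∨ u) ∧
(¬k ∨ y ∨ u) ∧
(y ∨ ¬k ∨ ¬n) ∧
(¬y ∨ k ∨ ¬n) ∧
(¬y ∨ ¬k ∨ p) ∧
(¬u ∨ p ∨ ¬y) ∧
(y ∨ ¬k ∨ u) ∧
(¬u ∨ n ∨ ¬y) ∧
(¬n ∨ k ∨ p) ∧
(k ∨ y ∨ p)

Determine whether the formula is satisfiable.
No

No, the formula is not satisfiable.

No assignment of truth values to the variables can make all 30 clauses true simultaneously.

The formula is UNSAT (unsatisfiable).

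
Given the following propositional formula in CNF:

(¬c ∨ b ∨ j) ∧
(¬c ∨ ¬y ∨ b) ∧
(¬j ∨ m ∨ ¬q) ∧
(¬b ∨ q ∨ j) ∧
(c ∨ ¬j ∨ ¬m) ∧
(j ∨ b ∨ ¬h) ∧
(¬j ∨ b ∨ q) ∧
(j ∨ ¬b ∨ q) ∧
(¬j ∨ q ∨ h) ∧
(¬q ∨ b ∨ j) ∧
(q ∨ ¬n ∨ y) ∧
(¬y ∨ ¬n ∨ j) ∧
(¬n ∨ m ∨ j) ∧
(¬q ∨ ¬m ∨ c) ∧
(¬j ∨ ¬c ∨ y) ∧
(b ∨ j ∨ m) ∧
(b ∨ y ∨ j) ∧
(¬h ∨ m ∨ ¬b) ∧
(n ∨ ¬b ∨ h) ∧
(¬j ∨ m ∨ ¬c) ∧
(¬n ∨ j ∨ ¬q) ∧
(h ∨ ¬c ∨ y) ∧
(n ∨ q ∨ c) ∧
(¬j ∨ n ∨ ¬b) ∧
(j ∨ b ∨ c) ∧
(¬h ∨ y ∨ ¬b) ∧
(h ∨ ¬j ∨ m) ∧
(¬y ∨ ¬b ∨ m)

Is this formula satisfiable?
Yes

Yes, the formula is satisfiable.

One satisfying assignment is: n=False, b=True, q=True, c=True, j=False, h=True, y=True, m=True

Verification: With this assignment, all 28 clauses evaluate to true.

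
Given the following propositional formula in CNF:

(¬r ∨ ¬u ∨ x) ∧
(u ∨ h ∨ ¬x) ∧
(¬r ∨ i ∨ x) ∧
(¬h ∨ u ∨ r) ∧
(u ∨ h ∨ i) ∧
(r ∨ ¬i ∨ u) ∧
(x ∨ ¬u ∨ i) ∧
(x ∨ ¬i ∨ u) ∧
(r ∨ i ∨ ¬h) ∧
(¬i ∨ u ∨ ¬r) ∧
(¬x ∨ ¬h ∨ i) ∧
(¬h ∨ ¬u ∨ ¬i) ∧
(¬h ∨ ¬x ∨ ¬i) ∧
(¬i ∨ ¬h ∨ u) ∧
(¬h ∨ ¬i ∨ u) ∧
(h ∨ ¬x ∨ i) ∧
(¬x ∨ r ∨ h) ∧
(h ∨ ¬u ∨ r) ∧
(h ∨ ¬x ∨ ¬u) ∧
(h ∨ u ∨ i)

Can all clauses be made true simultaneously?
No

No, the formula is not satisfiable.

No assignment of truth values to the variables can make all 20 clauses true simultaneously.

The formula is UNSAT (unsatisfiable).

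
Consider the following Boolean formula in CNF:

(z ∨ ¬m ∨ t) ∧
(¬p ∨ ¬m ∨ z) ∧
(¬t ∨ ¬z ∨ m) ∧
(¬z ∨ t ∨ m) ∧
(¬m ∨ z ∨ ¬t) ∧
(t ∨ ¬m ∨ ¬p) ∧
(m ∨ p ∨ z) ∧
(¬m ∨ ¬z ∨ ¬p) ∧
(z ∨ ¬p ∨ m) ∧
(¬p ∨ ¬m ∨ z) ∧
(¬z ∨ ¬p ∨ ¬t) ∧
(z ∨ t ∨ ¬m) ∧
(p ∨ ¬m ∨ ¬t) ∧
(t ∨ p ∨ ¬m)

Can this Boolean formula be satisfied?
No

No, the formula is not satisfiable.

No assignment of truth values to the variables can make all 14 clauses true simultaneously.

The formula is UNSAT (unsatisfiable).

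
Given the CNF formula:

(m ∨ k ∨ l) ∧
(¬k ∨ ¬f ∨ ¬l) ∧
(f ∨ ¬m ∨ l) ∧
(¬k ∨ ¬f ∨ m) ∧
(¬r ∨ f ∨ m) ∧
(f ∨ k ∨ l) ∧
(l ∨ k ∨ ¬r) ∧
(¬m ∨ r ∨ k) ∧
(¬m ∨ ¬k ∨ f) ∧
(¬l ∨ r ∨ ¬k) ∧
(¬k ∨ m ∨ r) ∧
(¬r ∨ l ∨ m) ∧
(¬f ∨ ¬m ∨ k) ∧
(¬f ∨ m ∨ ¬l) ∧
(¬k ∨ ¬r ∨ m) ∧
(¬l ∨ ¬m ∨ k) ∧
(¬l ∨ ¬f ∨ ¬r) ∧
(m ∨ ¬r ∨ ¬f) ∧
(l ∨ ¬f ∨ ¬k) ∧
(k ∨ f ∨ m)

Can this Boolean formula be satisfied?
No

No, the formula is not satisfiable.

No assignment of truth values to the variables can make all 20 clauses true simultaneously.

The formula is UNSAT (unsatisfiable).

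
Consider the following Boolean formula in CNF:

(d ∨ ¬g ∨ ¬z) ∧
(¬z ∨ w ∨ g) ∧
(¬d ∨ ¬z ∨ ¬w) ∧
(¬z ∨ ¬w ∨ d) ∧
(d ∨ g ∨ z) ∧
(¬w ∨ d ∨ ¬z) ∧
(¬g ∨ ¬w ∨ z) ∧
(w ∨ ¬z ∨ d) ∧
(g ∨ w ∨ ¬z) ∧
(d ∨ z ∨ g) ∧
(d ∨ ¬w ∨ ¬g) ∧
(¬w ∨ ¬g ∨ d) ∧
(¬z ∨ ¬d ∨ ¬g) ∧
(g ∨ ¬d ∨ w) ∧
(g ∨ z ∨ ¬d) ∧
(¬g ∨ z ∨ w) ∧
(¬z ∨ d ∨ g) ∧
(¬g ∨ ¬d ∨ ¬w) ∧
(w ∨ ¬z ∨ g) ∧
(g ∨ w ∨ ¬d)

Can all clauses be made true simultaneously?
No

No, the formula is not satisfiable.

No assignment of truth values to the variables can make all 20 clauses true simultaneously.

The formula is UNSAT (unsatisfiable).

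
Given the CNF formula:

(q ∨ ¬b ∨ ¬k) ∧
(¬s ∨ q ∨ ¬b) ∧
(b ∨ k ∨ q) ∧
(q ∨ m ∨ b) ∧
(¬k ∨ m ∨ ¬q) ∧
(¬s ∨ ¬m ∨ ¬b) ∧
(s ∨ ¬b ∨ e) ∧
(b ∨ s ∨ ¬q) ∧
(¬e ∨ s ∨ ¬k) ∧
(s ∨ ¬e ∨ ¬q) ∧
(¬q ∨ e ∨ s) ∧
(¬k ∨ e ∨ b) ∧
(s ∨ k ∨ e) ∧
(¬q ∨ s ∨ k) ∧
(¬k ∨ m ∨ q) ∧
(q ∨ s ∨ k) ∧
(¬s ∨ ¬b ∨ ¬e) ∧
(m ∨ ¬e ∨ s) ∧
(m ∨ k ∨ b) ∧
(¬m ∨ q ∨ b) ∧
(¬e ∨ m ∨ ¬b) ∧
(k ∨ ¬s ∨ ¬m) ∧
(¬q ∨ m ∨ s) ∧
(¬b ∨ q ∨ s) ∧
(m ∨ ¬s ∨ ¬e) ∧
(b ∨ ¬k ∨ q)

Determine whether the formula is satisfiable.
Yes

Yes, the formula is satisfiable.

One satisfying assignment is: k=False, b=True, e=False, s=True, m=False, q=True

Verification: With this assignment, all 26 clauses evaluate to true.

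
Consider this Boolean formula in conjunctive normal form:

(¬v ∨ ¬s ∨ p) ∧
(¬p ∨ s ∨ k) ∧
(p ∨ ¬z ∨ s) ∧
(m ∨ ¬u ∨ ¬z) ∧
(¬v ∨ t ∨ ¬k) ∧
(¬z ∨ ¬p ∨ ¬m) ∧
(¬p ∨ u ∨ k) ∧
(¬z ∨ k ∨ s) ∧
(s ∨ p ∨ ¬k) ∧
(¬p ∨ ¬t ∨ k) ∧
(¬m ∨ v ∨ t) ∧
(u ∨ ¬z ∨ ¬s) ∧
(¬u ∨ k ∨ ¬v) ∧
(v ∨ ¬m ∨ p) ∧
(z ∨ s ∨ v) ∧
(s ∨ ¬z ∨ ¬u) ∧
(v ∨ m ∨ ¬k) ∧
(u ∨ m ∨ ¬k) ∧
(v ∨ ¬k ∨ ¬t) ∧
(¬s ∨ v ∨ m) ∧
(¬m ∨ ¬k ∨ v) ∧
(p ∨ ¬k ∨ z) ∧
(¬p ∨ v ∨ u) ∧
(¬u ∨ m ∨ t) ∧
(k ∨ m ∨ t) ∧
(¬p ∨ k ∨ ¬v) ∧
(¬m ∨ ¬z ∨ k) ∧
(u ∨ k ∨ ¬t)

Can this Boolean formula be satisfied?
Yes

Yes, the formula is satisfiable.

One satisfying assignment is: t=True, z=False, s=False, v=True, m=False, u=True, k=True, p=True

Verification: With this assignment, all 28 clauses evaluate to true.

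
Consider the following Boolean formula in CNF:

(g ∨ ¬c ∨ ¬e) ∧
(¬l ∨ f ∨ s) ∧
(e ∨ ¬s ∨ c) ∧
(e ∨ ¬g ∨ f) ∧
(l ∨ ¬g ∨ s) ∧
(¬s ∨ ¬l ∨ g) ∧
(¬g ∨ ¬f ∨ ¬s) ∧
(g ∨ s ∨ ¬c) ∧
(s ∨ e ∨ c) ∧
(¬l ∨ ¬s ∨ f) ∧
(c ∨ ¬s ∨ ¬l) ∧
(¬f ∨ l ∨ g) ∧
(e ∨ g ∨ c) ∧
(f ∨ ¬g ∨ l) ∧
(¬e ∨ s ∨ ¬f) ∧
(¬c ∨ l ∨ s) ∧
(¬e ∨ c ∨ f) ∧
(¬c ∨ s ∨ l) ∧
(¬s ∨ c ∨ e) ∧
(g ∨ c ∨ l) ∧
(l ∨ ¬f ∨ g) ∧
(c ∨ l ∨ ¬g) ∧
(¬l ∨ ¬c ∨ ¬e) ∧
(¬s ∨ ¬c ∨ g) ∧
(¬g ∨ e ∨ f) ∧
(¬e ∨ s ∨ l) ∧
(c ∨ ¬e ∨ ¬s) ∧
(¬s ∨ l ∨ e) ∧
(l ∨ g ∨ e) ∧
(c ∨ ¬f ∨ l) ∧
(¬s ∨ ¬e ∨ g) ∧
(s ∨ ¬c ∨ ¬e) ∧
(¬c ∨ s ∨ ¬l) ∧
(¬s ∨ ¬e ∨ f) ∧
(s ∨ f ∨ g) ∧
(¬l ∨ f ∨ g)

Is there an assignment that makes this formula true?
No

No, the formula is not satisfiable.

No assignment of truth values to the variables can make all 36 clauses true simultaneously.

The formula is UNSAT (unsatisfiable).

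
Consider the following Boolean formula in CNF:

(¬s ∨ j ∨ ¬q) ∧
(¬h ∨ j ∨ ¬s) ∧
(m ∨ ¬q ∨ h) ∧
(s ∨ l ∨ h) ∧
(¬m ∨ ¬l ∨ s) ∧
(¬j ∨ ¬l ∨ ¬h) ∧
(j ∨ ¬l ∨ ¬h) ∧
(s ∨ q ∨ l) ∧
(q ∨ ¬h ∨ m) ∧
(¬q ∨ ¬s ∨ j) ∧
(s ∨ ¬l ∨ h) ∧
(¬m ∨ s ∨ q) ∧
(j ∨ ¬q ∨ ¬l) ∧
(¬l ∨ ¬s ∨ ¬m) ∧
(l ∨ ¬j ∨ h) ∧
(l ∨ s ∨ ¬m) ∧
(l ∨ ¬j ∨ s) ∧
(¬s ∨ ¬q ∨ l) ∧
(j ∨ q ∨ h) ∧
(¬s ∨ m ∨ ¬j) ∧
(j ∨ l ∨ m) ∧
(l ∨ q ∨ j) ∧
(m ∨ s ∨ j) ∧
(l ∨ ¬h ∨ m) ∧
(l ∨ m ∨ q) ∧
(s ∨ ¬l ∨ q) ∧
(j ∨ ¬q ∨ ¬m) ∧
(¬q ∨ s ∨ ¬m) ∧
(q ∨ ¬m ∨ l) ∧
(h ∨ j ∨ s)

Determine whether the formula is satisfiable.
No

No, the formula is not satisfiable.

No assignment of truth values to the variables can make all 30 clauses true simultaneously.

The formula is UNSAT (unsatisfiable).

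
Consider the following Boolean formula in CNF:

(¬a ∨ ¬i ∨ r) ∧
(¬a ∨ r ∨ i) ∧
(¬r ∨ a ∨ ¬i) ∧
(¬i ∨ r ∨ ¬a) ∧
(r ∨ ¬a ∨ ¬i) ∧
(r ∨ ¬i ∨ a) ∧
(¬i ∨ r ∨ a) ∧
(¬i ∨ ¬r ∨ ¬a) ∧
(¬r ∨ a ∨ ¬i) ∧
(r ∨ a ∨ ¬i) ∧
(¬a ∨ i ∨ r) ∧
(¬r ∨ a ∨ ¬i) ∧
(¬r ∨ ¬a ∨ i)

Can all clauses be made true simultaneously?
Yes

Yes, the formula is satisfiable.

One satisfying assignment is: a=False, i=False, r=False

Verification: With this assignment, all 13 clauses evaluate to true.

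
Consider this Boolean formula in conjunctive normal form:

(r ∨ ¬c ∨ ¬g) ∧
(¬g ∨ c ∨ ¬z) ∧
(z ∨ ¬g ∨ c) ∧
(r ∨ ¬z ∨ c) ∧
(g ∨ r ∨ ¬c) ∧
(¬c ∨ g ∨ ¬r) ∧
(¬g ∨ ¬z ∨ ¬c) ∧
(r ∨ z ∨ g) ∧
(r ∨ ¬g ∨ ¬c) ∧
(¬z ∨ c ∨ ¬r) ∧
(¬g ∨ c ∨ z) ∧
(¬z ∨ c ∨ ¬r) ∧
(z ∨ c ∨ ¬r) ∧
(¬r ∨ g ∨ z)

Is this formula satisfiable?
Yes

Yes, the formula is satisfiable.

One satisfying assignment is: r=True, c=True, g=True, z=False

Verification: With this assignment, all 14 clauses evaluate to true.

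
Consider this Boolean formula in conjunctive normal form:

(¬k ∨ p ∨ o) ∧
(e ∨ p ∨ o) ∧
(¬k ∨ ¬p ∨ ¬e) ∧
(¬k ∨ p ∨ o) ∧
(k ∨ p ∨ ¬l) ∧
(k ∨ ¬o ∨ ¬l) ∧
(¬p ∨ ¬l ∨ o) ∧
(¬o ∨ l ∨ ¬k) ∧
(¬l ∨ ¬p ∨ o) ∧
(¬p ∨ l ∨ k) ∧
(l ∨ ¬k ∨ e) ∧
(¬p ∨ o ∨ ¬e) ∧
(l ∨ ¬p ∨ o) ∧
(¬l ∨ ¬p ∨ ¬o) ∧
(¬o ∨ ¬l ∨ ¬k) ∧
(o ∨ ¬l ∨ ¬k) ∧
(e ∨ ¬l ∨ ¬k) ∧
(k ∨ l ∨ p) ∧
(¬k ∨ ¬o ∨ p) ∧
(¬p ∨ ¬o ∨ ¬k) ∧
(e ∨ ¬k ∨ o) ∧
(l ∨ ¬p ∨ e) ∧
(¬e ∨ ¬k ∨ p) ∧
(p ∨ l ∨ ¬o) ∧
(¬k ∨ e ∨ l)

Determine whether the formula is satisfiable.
No

No, the formula is not satisfiable.

No assignment of truth values to the variables can make all 25 clauses true simultaneously.

The formula is UNSAT (unsatisfiable).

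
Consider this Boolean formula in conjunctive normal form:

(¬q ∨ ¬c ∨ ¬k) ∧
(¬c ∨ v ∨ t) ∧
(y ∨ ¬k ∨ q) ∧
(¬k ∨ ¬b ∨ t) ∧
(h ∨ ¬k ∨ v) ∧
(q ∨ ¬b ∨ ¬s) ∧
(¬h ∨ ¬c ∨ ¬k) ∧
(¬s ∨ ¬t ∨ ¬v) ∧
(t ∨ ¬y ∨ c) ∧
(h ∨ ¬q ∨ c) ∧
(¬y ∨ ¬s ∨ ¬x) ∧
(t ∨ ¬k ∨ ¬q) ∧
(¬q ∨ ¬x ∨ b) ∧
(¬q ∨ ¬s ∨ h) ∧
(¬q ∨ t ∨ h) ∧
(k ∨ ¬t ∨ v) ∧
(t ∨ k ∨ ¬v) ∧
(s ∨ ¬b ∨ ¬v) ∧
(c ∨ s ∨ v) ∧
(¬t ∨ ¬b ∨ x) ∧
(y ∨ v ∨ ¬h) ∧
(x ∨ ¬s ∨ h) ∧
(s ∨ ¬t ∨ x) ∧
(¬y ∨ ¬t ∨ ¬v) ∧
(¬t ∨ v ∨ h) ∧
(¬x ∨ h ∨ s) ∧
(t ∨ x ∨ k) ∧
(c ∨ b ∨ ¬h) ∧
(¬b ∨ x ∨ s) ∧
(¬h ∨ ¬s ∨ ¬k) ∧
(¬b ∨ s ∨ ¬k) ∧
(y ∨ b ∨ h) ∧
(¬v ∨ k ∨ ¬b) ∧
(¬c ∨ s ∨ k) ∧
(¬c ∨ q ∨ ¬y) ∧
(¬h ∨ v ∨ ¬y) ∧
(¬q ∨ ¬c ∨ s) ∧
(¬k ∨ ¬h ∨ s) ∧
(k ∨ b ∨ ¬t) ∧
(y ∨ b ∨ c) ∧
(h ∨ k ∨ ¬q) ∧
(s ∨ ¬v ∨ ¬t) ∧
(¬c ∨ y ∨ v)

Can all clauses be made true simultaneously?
No

No, the formula is not satisfiable.

No assignment of truth values to the variables can make all 43 clauses true simultaneously.

The formula is UNSAT (unsatisfiable).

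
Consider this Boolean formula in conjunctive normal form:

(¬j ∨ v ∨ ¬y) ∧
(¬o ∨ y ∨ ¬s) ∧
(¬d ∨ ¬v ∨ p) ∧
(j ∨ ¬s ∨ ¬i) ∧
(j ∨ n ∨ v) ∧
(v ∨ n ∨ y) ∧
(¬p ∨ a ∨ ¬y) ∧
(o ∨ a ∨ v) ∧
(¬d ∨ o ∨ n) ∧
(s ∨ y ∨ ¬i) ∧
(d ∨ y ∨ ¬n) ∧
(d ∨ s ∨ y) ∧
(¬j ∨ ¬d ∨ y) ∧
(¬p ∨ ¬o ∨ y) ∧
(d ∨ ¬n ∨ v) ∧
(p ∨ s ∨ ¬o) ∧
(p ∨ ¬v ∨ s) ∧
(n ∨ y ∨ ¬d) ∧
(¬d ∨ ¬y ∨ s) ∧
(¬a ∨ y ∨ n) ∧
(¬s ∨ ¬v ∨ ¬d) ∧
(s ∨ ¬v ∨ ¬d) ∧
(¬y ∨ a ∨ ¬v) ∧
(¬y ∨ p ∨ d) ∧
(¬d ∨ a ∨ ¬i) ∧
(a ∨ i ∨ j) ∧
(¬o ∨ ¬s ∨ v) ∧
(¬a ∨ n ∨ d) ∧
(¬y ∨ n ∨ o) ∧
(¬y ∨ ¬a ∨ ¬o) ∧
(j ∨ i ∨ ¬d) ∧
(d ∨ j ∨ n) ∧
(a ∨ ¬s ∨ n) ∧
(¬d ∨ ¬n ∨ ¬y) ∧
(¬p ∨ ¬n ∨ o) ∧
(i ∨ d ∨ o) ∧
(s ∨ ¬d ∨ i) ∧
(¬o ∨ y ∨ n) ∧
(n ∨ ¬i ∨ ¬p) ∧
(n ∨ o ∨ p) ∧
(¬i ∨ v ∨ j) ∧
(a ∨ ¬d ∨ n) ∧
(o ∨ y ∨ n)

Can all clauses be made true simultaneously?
No

No, the formula is not satisfiable.

No assignment of truth values to the variables can make all 43 clauses true simultaneously.

The formula is UNSAT (unsatisfiable).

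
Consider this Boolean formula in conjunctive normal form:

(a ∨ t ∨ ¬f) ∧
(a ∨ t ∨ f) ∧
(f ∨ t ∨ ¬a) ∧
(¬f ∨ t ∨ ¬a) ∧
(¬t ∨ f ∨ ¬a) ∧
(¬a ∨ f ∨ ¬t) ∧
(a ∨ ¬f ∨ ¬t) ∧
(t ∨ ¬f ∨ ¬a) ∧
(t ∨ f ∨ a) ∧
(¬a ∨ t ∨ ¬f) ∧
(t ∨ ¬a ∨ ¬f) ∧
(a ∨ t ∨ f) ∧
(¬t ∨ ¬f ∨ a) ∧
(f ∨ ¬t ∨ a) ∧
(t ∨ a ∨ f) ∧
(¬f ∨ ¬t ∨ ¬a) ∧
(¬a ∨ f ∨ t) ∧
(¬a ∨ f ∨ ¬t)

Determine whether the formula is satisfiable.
No

No, the formula is not satisfiable.

No assignment of truth values to the variables can make all 18 clauses true simultaneously.

The formula is UNSAT (unsatisfiable).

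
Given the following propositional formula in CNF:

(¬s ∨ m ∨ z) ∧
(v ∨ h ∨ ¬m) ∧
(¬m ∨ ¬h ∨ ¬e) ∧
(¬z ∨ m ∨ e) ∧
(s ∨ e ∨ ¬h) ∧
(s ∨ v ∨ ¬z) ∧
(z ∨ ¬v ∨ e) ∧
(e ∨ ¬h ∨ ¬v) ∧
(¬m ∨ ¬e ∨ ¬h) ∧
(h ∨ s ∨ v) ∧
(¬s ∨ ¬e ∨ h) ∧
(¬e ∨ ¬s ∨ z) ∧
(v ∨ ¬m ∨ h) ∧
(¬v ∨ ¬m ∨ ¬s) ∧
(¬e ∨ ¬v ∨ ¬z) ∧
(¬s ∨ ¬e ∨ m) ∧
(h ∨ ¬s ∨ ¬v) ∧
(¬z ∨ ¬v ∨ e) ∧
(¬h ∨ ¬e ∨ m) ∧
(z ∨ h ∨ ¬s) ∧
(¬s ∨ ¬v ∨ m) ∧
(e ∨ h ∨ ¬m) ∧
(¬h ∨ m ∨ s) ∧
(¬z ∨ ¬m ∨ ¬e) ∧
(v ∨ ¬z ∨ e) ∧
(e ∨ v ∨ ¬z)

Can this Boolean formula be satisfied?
Yes

Yes, the formula is satisfiable.

One satisfying assignment is: m=False, z=False, h=False, e=True, s=False, v=True

Verification: With this assignment, all 26 clauses evaluate to true.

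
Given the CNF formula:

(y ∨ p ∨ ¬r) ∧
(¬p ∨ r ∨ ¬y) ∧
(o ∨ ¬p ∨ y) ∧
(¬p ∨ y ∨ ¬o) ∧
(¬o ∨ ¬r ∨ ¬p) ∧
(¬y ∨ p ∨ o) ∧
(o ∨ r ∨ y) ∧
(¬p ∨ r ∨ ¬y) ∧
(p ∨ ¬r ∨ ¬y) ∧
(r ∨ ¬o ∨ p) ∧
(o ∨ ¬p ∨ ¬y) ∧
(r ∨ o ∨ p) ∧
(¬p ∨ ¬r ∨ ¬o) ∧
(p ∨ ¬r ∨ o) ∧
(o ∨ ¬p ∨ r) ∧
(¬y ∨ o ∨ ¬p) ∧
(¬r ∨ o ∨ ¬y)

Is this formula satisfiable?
No

No, the formula is not satisfiable.

No assignment of truth values to the variables can make all 17 clauses true simultaneously.

The formula is UNSAT (unsatisfiable).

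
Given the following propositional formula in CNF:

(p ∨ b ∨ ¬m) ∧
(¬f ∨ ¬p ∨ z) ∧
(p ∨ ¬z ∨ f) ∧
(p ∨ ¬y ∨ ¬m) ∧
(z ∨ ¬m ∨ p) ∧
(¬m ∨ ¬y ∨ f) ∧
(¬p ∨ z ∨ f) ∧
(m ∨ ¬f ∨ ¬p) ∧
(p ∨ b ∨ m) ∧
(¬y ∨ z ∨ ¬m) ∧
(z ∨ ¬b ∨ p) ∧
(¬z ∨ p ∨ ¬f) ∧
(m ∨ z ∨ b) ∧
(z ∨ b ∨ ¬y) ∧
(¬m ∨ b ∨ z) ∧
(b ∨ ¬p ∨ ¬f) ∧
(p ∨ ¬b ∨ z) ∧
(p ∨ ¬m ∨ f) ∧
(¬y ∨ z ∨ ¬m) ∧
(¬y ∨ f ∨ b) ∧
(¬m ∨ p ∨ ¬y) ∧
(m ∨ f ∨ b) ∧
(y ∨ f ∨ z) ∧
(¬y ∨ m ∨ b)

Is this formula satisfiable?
Yes

Yes, the formula is satisfiable.

One satisfying assignment is: y=False, p=True, b=True, m=True, f=True, z=True

Verification: With this assignment, all 24 clauses evaluate to true.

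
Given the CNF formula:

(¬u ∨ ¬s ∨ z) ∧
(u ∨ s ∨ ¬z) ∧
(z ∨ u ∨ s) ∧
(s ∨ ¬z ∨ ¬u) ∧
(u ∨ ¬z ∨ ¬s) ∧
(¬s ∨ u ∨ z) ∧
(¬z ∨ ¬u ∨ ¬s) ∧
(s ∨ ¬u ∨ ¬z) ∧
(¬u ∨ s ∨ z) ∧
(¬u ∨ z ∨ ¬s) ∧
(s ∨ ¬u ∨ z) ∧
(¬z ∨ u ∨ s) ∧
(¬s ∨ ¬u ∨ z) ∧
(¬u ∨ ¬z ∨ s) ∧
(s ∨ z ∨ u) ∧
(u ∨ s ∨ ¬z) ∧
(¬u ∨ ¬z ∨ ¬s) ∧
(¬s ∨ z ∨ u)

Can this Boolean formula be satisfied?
No

No, the formula is not satisfiable.

No assignment of truth values to the variables can make all 18 clauses true simultaneously.

The formula is UNSAT (unsatisfiable).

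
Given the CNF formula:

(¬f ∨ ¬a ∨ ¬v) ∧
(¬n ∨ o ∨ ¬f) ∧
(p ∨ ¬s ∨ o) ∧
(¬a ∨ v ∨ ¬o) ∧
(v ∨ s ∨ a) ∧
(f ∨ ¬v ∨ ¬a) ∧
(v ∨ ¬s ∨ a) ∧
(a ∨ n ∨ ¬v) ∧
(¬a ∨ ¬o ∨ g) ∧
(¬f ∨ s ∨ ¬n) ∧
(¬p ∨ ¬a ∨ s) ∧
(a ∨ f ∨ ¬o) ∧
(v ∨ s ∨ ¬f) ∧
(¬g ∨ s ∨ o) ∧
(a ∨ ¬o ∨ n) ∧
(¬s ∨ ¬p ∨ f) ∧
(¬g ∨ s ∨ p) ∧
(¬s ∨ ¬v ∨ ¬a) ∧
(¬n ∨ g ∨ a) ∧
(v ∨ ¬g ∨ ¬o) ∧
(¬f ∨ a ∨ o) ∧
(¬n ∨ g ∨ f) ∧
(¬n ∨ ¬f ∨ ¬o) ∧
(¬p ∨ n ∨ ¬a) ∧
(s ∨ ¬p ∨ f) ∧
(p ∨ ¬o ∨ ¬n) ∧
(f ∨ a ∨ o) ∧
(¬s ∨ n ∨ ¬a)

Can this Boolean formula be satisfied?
Yes

Yes, the formula is satisfiable.

One satisfying assignment is: f=False, v=False, s=False, p=False, n=False, a=True, o=False, g=False

Verification: With this assignment, all 28 clauses evaluate to true.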